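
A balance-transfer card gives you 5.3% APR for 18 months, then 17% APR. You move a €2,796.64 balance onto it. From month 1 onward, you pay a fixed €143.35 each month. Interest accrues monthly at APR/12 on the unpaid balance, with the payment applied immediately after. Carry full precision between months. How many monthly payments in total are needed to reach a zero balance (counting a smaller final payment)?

Promo months 1–18 at r₀ = 5.3%/12 = 0.00441667; months 19+ at r₁ = 17%/12 = 0.0141667.
After month 18: iterate B ← B·(1+r₀) − €143.35 for 18 months → €348.03.
Then at r₁ with €143.35/mo: n₂ = −ln(1 − r₁·B/P)/ln(1+r₁) ≈ 2.49 → 3 more payments.

21 months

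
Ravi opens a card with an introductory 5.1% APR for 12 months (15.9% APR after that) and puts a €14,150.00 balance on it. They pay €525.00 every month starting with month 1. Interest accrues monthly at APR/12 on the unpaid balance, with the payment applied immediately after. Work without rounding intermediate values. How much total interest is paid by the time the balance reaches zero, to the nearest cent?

Promo months 1–12 at r₀ = 5.1%/12 = 0.00425; months 13+ at r₁ = 15.9%/12 = 0.01325.
After month 12: iterate B ← B·(1+r₀) − €525.00 for 12 months → €8,439.39.
Then at r₁ with €525.00/mo: n₂ = −ln(1 − r₁·B/P)/ln(1+r₁) ≈ 18.20 → 19 more payments.
Total paid = 30·€525.00 + €103.68 = €15,853.68; interest = €15,853.68 − €14,150.00 = €1,703.68.

€1,703.68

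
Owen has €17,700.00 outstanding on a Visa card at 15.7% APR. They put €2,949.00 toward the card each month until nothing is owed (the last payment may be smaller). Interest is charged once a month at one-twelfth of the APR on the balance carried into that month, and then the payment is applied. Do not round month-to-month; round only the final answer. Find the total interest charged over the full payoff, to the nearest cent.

€857.92

Monthly rate r = 15.7%/12 = 1.30833% = 0.0130833.
Payoff takes n = ⌈−ln(1 − rB₀/P)/ln(1+r)⌉ = ⌈6.292⌉ = 7 payments; the last is €863.92.
Total paid = 6·€2,949.00 + €863.92 = €18,557.92.
Total interest = total paid − principal = €18,557.92 − €17,700.00 = €857.92.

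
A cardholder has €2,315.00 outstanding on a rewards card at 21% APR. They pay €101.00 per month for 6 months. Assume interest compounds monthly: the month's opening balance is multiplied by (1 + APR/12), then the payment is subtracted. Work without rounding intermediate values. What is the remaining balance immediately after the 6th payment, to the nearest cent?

€1,935.82

Monthly rate r = 21%/12 = 1.75% = 0.0175.
Each month: B ← B·(1+r) − €101.00.
Month 1: interest €40.51; balance after payment €2,254.51.
Month 2: interest €39.45; balance after payment €2,192.97.
Month 3: interest €38.38; balance after payment €2,130.34.
Month 4: interest €37.28; balance after payment €2,066.62.
Month 5: interest €36.17; balance after payment €2,001.79.
Month 6: interest €35.03; balance after payment €1,935.82.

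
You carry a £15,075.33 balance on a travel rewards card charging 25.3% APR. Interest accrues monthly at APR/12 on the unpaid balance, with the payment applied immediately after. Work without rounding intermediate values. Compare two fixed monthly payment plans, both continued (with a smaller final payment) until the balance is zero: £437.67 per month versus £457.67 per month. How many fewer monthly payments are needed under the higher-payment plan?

Monthly rate r = 25.3%/12 = 2.10833% = 0.0210833.
At £437.67/mo: n = ⌈−ln(1 − rB₀/P)/ln(1+r)⌉ = 63 payments (last £38.09); total interest = total paid − £15,075.33 = £12,098.30.
At £457.67/mo: 57 payments (last £380.50); total interest £10,934.69.
Payments saved = 63 − 57 = 6.

6 fewer payments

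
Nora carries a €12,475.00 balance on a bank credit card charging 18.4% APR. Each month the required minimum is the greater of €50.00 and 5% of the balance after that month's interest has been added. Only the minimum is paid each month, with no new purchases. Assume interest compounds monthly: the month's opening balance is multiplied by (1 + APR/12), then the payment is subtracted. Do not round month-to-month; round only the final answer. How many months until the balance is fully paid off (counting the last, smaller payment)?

Monthly rate r = 18.4%/12 = 1.53333% = 0.0153333.
While 5% of the post-interest balance exceeds €50.00, each month B ← (B·(1+r))·(1 − 0.05), i.e. B shrinks by the factor (1+r)·0.95 = 0.96457.
This holds for months 1–71. Entering month 72 the balance is €963.01; 5% of the post-interest balance is now below €50.00, so the flat €50.00 minimum applies from here.
From month 72 a fixed €50.00 at rate r clears €963.01 in 24 more payments. Total: 71 + 24 = 95 months.

95 months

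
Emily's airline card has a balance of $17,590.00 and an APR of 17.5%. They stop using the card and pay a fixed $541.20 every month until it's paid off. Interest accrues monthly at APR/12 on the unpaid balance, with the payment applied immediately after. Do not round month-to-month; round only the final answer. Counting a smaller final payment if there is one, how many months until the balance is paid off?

Monthly rate r = 17.5%/12 = 1.45833% = 0.0145833.
Recurrence: B ← B·(1+r) − $541.20.
Month 1: interest $256.52; balance after payment $17,305.32.
Month 2: interest $252.37; balance after payment $17,016.49.
Closed form: n = −ln(1 − rB₀/P)/ln(1+r) = −ln(0.52601)/ln(1.01458) ≈ 44.373, so the balance reaches zero during payment 45.

45 months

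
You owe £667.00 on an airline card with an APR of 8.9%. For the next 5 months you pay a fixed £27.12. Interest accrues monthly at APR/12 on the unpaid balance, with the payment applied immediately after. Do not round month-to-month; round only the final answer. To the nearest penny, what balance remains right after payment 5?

Monthly rate r = 8.9%/12 = 0.741667% = 0.00741667.
Each month: B ← B·(1+r) − £27.12.
Month 1: interest £4.95; balance after payment £644.83.
Month 2: interest £4.78; balance after payment £622.49.
Month 3: interest £4.62; balance after payment £599.99.
Month 4: interest £4.45; balance after payment £577.32.
Month 5: interest £4.28; balance after payment £554.48.

£554.48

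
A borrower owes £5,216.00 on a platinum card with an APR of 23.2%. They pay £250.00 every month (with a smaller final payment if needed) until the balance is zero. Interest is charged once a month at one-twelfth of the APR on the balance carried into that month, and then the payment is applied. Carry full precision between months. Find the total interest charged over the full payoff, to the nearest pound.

Monthly rate r = 23.2%/12 = 1.93333% = 0.0193333.
Payoff takes n = ⌈−ln(1 − rB₀/P)/ln(1+r)⌉ = ⌈26.971⌉ = 27 payments; the last is £242.77.
Total paid = 26·£250.00 + £242.77 = £6,742.77.
Total interest = total paid − principal = £6,742.77 − £5,216.00 = £1,526.77.

£1,527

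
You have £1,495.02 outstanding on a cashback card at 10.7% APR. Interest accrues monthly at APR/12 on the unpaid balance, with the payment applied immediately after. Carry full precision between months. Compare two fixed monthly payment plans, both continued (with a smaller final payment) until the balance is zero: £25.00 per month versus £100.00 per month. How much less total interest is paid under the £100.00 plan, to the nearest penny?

£534.01

Monthly rate r = 10.7%/12 = 0.891667% = 0.00891667.
At £25.00/mo: n = ⌈−ln(1 − rB₀/P)/ln(1+r)⌉ = 86 payments (last £20.71); total interest = total paid − £1,495.02 = £650.69.
At £100.00/mo: 17 payments (last £11.70); total interest £116.68.
Interest saved = £650.69 − £116.68 = £534.01.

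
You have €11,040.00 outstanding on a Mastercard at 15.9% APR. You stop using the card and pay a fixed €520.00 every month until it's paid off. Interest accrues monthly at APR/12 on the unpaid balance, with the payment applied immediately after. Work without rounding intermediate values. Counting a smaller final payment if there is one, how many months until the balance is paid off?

26 months

Monthly rate r = 15.9%/12 = 1.325% = 0.01325.
Recurrence: B ← B·(1+r) − €520.00.
Month 1: interest €146.28; balance after payment €10,666.28.
Month 2: interest €141.33; balance after payment €10,287.61.
Closed form: n = −ln(1 − rB₀/P)/ln(1+r) = −ln(0.71869)/ln(1.01325) ≈ 25.095, so the balance reaches zero during payment 26.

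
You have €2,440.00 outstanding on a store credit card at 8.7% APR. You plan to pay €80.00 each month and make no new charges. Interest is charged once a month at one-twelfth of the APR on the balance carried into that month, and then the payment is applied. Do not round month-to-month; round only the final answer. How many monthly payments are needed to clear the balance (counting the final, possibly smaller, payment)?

Monthly rate r = 8.7%/12 = 0.725% = 0.00725.
Recurrence: B ← B·(1+r) − €80.00.
Month 1: interest €17.69; balance after payment €2,377.69.
Month 2: interest €17.24; balance after payment €2,314.93.
Closed form: n = −ln(1 − rB₀/P)/ln(1+r) = −ln(0.77887)/ln(1.00725) ≈ 34.594, so the balance reaches zero during payment 35.

35 months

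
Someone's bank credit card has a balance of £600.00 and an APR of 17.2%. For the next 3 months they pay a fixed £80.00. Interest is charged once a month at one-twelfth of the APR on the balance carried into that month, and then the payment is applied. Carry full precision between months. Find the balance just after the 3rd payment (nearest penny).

£382.72

Monthly rate r = 17.2%/12 = 1.43333% = 0.0143333.
Each month: B ← B·(1+r) − £80.00.
Month 1: interest £8.60; balance after payment £528.60.
Month 2: interest £7.58; balance after payment £456.18.
Month 3: interest £6.54; balance after payment £382.72.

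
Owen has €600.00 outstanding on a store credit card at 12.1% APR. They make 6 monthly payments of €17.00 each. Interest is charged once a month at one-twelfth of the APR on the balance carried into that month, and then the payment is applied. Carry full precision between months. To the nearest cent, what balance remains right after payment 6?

€532.62

Monthly rate r = 12.1%/12 = 1.00833% = 0.0100833.
Each month: B ← B·(1+r) − €17.00.
Month 1: interest €6.05; balance after payment €589.05.
Month 2: interest €5.94; balance after payment €577.99.
Month 3: interest €5.83; balance after payment €566.82.
Month 4: interest €5.72; balance after payment €555.53.
Month 5: interest €5.60; balance after payment €544.13.
Month 6: interest €5.49; balance after payment €532.62.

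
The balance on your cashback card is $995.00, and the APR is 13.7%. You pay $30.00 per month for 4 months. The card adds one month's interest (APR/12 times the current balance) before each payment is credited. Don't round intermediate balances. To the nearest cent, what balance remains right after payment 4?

Monthly rate r = 13.7%/12 = 1.14167% = 0.0114167.
Each month: B ← B·(1+r) − $30.00.
Month 1: interest $11.36; balance after payment $976.36.
Month 2: interest $11.15; balance after payment $957.51.
Month 3: interest $10.93; balance after payment $938.44.
Month 4: interest $10.71; balance after payment $919.15.

$919.15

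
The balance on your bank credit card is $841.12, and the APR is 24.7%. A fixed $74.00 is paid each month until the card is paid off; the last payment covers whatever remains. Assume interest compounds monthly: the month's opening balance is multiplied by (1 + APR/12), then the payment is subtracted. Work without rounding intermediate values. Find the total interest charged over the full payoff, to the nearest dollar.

Monthly rate r = 24.7%/12 = 2.05833% = 0.0205833.
Payoff takes n = ⌈−ln(1 − rB₀/P)/ln(1+r)⌉ = ⌈13.081⌉ = 14 payments; the last is $6.07.
Total paid = 13·$74.00 + $6.07 = $968.07.
Total interest = total paid − principal = $968.07 − $841.12 = $126.95.

$127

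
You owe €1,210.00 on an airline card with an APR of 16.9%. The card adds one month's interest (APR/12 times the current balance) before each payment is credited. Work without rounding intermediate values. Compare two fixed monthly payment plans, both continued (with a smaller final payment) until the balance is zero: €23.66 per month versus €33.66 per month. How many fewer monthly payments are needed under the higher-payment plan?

Monthly rate r = 16.9%/12 = 1.40833% = 0.0140833.
At €23.66/mo: n = ⌈−ln(1 − rB₀/P)/ln(1+r)⌉ = 92 payments (last €2.00); total interest = total paid − €1,210.00 = €945.06.
At €33.66/mo: 51 payments (last €15.70); total interest €488.70.
Payments saved = 92 − 51 = 41.

41 fewer payments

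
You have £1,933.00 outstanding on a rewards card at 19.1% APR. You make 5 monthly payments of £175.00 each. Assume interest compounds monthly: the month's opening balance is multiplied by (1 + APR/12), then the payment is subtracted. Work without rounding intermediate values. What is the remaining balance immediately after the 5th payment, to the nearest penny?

Monthly rate r = 19.1%/12 = 1.59167% = 0.0159167.
Each month: B ← B·(1+r) − £175.00.
Month 1: interest £30.77; balance after payment £1,788.77.
Month 2: interest £28.47; balance after payment £1,642.24.
Month 3: interest £26.14; balance after payment £1,493.38.
Month 4: interest £23.77; balance after payment £1,342.15.
Month 5: interest £21.36; balance after payment £1,188.51.

£1,188.51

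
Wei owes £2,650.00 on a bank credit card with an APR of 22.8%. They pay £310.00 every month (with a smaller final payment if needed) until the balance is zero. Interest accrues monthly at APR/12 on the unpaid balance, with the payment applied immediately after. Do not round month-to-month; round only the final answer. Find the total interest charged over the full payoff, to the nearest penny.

Monthly rate r = 22.8%/12 = 1.9% = 0.019.
Payoff takes n = ⌈−ln(1 − rB₀/P)/ln(1+r)⌉ = ⌈9.417⌉ = 10 payments; the last is £129.87.
Total paid = 9·£310.00 + £129.87 = £2,919.87.
Total interest = total paid − principal = £2,919.87 − £2,650.00 = £269.87.

£269.87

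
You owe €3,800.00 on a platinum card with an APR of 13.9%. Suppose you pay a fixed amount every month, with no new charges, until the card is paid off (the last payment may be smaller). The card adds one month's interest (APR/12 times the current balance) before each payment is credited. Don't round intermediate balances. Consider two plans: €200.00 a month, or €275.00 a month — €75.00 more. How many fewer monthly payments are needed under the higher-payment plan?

Monthly rate r = 13.9%/12 = 1.15833% = 0.0115833.
At €200.00/mo: n = ⌈−ln(1 − rB₀/P)/ln(1+r)⌉ = 22 payments (last €116.91); total interest = total paid − €3,800.00 = €516.91.
At €275.00/mo: 16 payments (last €40.17); total interest €365.17.
Payments saved = 22 − 16 = 6.

6 fewer payments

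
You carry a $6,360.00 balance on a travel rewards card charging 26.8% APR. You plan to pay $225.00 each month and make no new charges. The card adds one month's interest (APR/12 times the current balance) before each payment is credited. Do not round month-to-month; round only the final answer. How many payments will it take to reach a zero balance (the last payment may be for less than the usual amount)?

Monthly rate r = 26.8%/12 = 2.23333% = 0.0223333.
Recurrence: B ← B·(1+r) − $225.00.
Month 1: interest $142.04; balance after payment $6,277.04.
Month 2: interest $140.19; balance after payment $6,192.23.
Closed form: n = −ln(1 − rB₀/P)/ln(1+r) = −ln(0.36871)/ln(1.02233) ≈ 45.172, so the balance reaches zero during payment 46.

46 months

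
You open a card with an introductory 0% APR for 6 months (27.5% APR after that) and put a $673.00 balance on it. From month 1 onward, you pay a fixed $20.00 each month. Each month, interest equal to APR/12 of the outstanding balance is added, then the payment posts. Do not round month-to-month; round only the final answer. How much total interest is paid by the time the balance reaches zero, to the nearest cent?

$333.41

Promo months 1–6 at r₀ = 0%/12 = 0; months 7+ at r₁ = 27.5%/12 = 0.0229167.
After month 6 (no interest yet): B = $673.00 − 6·$20.00 = $553.00.
Then at r₁ with $20.00/mo: n₂ = −ln(1 − r₁·B/P)/ln(1+r₁) ≈ 44.32 → 45 more payments.
Total paid = 50·$20.00 + $6.41 = $1,006.41; interest = $1,006.41 − $673.00 = $333.41.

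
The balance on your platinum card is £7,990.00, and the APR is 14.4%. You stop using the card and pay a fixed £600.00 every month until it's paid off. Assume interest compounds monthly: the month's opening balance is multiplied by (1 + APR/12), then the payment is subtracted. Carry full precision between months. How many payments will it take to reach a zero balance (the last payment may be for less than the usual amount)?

15 payments

Monthly rate r = 14.4%/12 = 1.2% = 0.012.
Recurrence: B ← B·(1+r) − £600.00.
Month 1: interest £95.88; balance after payment £7,485.88.
Month 2: interest £89.83; balance after payment £6,975.71.
Closed form: n = −ln(1 − rB₀/P)/ln(1+r) = −ln(0.8402)/ln(1.012) ≈ 14.596, so the balance reaches zero during payment 15.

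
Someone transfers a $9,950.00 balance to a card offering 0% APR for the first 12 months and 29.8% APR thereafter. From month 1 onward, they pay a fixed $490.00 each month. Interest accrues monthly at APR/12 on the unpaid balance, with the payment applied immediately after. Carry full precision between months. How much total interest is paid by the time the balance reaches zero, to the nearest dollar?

$546

Promo months 1–12 at r₀ = 0%/12 = 0; months 13+ at r₁ = 29.8%/12 = 0.0248333.
After month 12 (no interest yet): B = $9,950.00 − 12·$490.00 = $4,070.00.
Then at r₁ with $490.00/mo: n₂ = −ln(1 − r₁·B/P)/ln(1+r₁) ≈ 9.42 → 10 more payments.
Total paid = 21·$490.00 + $206.02 = $10,496.02; interest = $10,496.02 − $9,950.00 = $546.02.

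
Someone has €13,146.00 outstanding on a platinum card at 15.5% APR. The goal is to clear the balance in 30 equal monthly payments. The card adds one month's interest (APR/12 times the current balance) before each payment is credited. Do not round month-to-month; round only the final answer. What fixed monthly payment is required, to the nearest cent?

€531.36

Monthly rate r = 15.5%/12 = 1.29167% = 0.0129167.
Level-payment amortization: P = B₀·r / (1 − (1+r)^(−n)) = 13146.00·0.0129167 / (1 − 1.01292^(−30)).
Denominator 1 − (1+r)^(−30) = 0.319562115.
P = 169.803 / 0.319562115 ≈ 531.36.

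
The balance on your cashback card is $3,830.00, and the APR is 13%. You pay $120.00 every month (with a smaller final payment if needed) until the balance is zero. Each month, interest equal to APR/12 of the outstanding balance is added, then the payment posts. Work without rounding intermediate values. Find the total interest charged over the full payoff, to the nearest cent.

$895.36

Monthly rate r = 13%/12 = 1.08333% = 0.0108333.
Payoff takes n = ⌈−ln(1 − rB₀/P)/ln(1+r)⌉ = ⌈39.377⌉ = 40 payments; the last is $45.36.
Total paid = 39·$120.00 + $45.36 = $4,725.36.
Total interest = total paid − principal = $4,725.36 − $3,830.00 = $895.36.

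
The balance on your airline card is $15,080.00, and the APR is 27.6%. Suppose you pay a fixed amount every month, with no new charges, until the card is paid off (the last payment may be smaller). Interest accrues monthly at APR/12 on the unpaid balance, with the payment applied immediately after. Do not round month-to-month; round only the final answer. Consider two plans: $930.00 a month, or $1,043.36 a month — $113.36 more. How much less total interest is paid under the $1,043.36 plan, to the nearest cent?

$546.97

Monthly rate r = 27.6%/12 = 2.3% = 0.023.
At $930.00/mo: n = ⌈−ln(1 − rB₀/P)/ln(1+r)⌉ = 21 payments (last $490.68); total interest = total paid − $15,080.00 = $4,010.68.
At $1,043.36/mo: 18 payments (last $806.59); total interest $3,463.71.
Interest saved = $4,010.68 − $3,463.71 = $546.97.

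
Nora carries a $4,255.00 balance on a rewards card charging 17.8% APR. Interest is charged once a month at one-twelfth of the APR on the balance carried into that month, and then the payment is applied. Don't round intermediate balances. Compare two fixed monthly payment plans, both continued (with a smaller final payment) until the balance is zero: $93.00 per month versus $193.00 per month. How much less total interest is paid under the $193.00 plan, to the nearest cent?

Monthly rate r = 17.8%/12 = 1.48333% = 0.0148333.
At $93.00/mo: n = ⌈−ln(1 − rB₀/P)/ln(1+r)⌉ = 78 payments (last $9.49); total interest = total paid − $4,255.00 = $2,915.49.
At $193.00/mo: 27 payments (last $173.32); total interest $936.32.
Interest saved = $2,915.49 − $936.32 = $1,979.17.

$1,979.17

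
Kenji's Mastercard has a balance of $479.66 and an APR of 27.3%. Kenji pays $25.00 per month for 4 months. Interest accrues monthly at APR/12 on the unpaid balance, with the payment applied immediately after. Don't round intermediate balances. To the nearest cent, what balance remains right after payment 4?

$421.36

Monthly rate r = 27.3%/12 = 2.275% = 0.02275.
Each month: B ← B·(1+r) − $25.00.
Month 1: interest $10.91; balance after payment $465.57.
Month 2: interest $10.59; balance after payment $451.16.
Month 3: interest $10.26; balance after payment $436.43.
Month 4: interest $9.93; balance after payment $421.36.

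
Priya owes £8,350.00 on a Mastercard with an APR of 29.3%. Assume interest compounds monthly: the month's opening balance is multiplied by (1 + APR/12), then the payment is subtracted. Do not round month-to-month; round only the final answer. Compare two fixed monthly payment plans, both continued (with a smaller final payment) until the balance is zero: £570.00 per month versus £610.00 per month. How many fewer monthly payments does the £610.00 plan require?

Monthly rate r = 29.3%/12 = 2.44167% = 0.0244167.
At £570.00/mo: n = ⌈−ln(1 − rB₀/P)/ln(1+r)⌉ = 19 payments (last £201.29); total interest = total paid − £8,350.00 = £2,111.29.
At £610.00/mo: 17 payments (last £527.70); total interest £1,937.70.
Payments saved = 19 − 17 = 2.

2 fewer payments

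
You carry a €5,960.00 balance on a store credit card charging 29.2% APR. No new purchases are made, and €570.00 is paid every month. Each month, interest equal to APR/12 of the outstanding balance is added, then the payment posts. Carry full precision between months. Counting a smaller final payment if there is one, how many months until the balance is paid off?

13 months

Monthly rate r = 29.2%/12 = 2.43333% = 0.0243333.
Recurrence: B ← B·(1+r) − €570.00.
Month 1: interest €145.03; balance after payment €5,535.03.
Month 2: interest €134.69; balance after payment €5,099.71.
Closed form: n = −ln(1 − rB₀/P)/ln(1+r) = −ln(0.74557)/ln(1.02433) ≈ 12.212, so the balance reaches zero during payment 13.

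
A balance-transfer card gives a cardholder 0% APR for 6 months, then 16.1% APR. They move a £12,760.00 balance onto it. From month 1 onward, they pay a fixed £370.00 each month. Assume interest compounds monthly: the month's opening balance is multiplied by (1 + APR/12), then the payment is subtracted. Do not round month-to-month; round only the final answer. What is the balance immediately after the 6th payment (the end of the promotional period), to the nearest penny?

Promo months 1–6 at r₀ = 0%/12 = 0; months 7+ at r₁ = 16.1%/12 = 0.0134167.
After month 6 (no interest yet): B = £12,760.00 − 6·£370.00 = £10,540.00.

£10,540.00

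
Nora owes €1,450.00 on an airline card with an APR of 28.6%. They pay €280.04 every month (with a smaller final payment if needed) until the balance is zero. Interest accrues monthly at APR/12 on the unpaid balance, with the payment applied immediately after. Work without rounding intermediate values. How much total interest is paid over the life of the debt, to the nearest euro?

€117

Monthly rate r = 28.6%/12 = 2.38333% = 0.0238333.
Payoff takes n = ⌈−ln(1 − rB₀/P)/ln(1+r)⌉ = ⌈5.592⌉ = 6 payments; the last is €166.55.
Total paid = 5·€280.04 + €166.55 = €1,566.75.
Total interest = total paid − principal = €1,566.75 − €1,450.00 = €116.75.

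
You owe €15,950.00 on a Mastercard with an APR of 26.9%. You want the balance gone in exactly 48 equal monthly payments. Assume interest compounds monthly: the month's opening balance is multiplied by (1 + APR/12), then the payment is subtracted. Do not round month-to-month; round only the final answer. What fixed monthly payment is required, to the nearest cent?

Monthly rate r = 26.9%/12 = 2.24167% = 0.0224167.
Level-payment amortization: P = B₀·r / (1 − (1+r)^(−n)) = 15950.00·0.0224167 / (1 − 1.02242^(−48)).
Denominator 1 − (1+r)^(−48) = 0.654967647.
P = 357.546 / 0.654967647 ≈ 545.90.

€545.90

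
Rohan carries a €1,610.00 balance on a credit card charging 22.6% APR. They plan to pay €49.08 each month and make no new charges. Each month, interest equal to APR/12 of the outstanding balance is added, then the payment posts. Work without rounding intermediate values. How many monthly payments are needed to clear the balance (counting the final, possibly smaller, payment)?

Monthly rate r = 22.6%/12 = 1.88333% = 0.0188333.
Recurrence: B ← B·(1+r) − €49.08.
Month 1: interest €30.32; balance after payment €1,591.24.
Month 2: interest €29.97; balance after payment €1,572.13.
Closed form: n = −ln(1 − rB₀/P)/ln(1+r) = −ln(0.3822)/ln(1.01883) ≈ 51.549, so the balance reaches zero during payment 52.

52 payments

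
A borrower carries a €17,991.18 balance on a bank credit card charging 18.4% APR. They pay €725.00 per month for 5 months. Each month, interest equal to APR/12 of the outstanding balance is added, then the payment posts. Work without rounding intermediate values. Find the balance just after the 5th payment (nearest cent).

€15,675.57

Monthly rate r = 18.4%/12 = 1.53333% = 0.0153333.
Each month: B ← B·(1+r) − €725.00.
Month 1: interest €275.86; balance after payment €17,542.04.
Month 2: interest €268.98; balance after payment €17,086.02.
Month 3: interest €261.99; balance after payment €16,623.01.
Month 4: interest €254.89; balance after payment €16,152.89.
Month 5: interest €247.68; balance after payment €15,675.57.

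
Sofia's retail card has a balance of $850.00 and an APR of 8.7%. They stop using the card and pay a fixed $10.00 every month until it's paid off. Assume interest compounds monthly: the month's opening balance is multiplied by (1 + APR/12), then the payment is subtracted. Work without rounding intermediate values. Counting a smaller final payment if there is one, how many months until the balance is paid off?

Monthly rate r = 8.7%/12 = 0.725% = 0.00725.
Recurrence: B ← B·(1+r) − $10.00.
Month 1: interest $6.16; balance after payment $846.16.
Month 2: interest $6.13; balance after payment $842.30.
Closed form: n = −ln(1 − rB₀/P)/ln(1+r) = −ln(0.38375)/ln(1.00725) ≈ 132.584, so the balance reaches zero during payment 133.

133 months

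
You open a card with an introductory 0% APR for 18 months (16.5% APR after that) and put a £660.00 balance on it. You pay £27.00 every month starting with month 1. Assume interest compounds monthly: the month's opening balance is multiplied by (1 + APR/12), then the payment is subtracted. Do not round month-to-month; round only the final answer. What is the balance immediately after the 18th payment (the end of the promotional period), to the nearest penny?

£174.00

Promo months 1–18 at r₀ = 0%/12 = 0; months 19+ at r₁ = 16.5%/12 = 0.01375.
After month 18 (no interest yet): B = £660.00 − 18·£27.00 = £174.00.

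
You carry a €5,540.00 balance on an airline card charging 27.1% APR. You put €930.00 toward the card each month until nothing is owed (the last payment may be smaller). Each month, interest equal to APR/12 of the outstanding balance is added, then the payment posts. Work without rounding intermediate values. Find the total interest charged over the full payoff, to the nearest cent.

Monthly rate r = 27.1%/12 = 2.25833% = 0.0225833.
Payoff takes n = ⌈−ln(1 − rB₀/P)/ln(1+r)⌉ = ⌈6.470⌉ = 7 payments; the last is €439.37.
Total paid = 6·€930.00 + €439.37 = €6,019.37.
Total interest = total paid − principal = €6,019.37 − €5,540.00 = €479.37.

€479.37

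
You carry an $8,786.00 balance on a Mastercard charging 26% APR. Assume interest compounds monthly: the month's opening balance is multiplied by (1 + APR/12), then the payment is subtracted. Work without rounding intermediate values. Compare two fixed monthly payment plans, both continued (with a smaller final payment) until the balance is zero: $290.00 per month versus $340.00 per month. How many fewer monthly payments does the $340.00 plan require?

11 fewer payments

Monthly rate r = 26%/12 = 2.16667% = 0.0216667.
At $290.00/mo: n = ⌈−ln(1 − rB₀/P)/ln(1+r)⌉ = 50 payments (last $244.24); total interest = total paid − $8,786.00 = $5,668.24.
At $340.00/mo: 39 payments (last $99.01); total interest $4,233.01.
Payments saved = 50 − 39 = 11.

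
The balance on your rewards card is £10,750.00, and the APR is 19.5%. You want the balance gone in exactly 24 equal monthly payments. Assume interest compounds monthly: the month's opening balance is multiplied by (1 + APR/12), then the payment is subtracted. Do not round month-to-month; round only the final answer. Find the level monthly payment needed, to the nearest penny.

£544.51

Monthly rate r = 19.5%/12 = 1.625% = 0.01625.
Level-payment amortization: P = B₀·r / (1 − (1+r)^(−n)) = 10750.00·0.01625 / (1 − 1.01625^(−24)).
Denominator 1 − (1+r)^(−24) = 0.320817334.
P = 174.688 / 0.320817334 ≈ 544.51.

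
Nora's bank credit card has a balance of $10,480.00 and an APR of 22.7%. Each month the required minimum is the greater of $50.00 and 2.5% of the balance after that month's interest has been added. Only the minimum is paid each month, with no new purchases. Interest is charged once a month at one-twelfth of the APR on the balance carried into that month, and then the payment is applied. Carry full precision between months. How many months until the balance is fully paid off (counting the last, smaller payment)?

Monthly rate r = 22.7%/12 = 1.89167% = 0.0189167.
While 2.5% of the post-interest balance exceeds $50.00, each month B ← (B·(1+r))·(1 − 0.025), i.e. B shrinks by the factor (1+r)·0.975 = 0.99344.
This holds for months 1–255. Entering month 256 the balance is $1,958.39; 2.5% of the post-interest balance is now below $50.00, so the flat $50.00 minimum applies from here.
From month 256 a fixed $50.00 at rate r clears $1,958.39 in 73 more payments. Total: 255 + 73 = 328 months.

328 months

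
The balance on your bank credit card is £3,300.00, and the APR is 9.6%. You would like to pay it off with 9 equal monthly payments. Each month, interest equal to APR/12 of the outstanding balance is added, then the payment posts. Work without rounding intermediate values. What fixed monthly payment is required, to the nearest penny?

Monthly rate r = 9.6%/12 = 0.8% = 0.008.
Level-payment amortization: P = B₀·r / (1 − (1+r)^(−n)) = 3300.00·0.008 / (1 − 1.008^(−9)).
Denominator 1 − (1+r)^(−9) = 0.0692024939.
P = 26.4 / 0.0692024939 ≈ 381.49.

£381.49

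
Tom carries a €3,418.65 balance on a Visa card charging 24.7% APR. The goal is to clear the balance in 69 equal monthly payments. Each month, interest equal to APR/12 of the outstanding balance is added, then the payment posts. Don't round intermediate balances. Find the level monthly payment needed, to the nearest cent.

€93.22

Monthly rate r = 24.7%/12 = 2.05833% = 0.0205833.
Level-payment amortization: P = B₀·r / (1 − (1+r)^(−n)) = 3418.65·0.0205833 / (1 − 1.02058^(−69)).
Denominator 1 − (1+r)^(−69) = 0.754836707.
P = 70.3672 / 0.754836707 ≈ 93.22.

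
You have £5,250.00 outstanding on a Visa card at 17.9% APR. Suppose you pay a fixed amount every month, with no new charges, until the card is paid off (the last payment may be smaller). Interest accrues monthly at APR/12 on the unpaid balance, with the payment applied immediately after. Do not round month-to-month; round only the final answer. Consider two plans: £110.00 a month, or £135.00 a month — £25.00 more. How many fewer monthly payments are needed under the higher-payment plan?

26 fewer payments

Monthly rate r = 17.9%/12 = 1.49167% = 0.0149167.
At £110.00/mo: n = ⌈−ln(1 − rB₀/P)/ln(1+r)⌉ = 85 payments (last £6.07); total interest = total paid − £5,250.00 = £3,996.07.
At £135.00/mo: 59 payments (last £81.78); total interest £2,661.78.
Payments saved = 85 − 59 = 26.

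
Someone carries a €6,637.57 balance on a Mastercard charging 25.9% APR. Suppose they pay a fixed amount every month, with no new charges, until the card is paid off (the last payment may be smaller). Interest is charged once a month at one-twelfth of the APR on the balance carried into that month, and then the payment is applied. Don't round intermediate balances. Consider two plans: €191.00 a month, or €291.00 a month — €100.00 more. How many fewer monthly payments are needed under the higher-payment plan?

Monthly rate r = 25.9%/12 = 2.15833% = 0.0215833.
At €191.00/mo: n = ⌈−ln(1 − rB₀/P)/ln(1+r)⌉ = 65 payments (last €177.99); total interest = total paid − €6,637.57 = €5,764.42.
At €291.00/mo: 32 payments (last €217.41); total interest €2,600.84.
Payments saved = 65 − 32 = 33.

33 fewer payments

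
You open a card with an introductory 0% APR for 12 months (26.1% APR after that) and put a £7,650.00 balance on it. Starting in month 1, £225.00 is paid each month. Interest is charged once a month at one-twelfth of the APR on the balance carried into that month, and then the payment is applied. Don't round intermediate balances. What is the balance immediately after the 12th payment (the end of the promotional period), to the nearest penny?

Promo months 1–12 at r₀ = 0%/12 = 0; months 13+ at r₁ = 26.1%/12 = 0.02175.
After month 12 (no interest yet): B = £7,650.00 − 12·£225.00 = £4,950.00.

£4,950.00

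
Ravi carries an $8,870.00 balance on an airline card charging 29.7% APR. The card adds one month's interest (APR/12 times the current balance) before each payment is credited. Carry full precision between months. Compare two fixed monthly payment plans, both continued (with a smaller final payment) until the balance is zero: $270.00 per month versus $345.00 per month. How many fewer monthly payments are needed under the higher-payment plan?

Monthly rate r = 29.7%/12 = 2.475% = 0.02475.
At $270.00/mo: n = ⌈−ln(1 − rB₀/P)/ln(1+r)⌉ = 69 payments (last $161.83); total interest = total paid − $8,870.00 = $9,651.83.
At $345.00/mo: 42 payments (last $129.42); total interest $5,404.42.
Payments saved = 69 − 42 = 27.

27 fewer payments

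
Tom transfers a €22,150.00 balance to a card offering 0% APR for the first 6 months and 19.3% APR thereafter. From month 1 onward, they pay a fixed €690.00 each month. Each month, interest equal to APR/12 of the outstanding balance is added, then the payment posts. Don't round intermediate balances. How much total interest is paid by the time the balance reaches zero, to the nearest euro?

Promo months 1–6 at r₀ = 0%/12 = 0; months 7+ at r₁ = 19.3%/12 = 0.0160833.
After month 6 (no interest yet): B = €22,150.00 − 6·€690.00 = €18,010.00.
Then at r₁ with €690.00/mo: n₂ = −ln(1 − r₁·B/P)/ln(1+r₁) ≈ 34.12 → 35 more payments.
Total paid = 40·€690.00 + €82.62 = €27,682.62; interest = €27,682.62 − €22,150.00 = €5,532.62.

€5,533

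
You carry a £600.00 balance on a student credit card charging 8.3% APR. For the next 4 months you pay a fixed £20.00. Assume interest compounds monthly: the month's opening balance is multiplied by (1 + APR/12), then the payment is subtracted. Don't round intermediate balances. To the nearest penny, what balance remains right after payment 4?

£535.94

Monthly rate r = 8.3%/12 = 0.691667% = 0.00691667.
Each month: B ← B·(1+r) − £20.00.
Month 1: interest £4.15; balance after payment £584.15.
Month 2: interest £4.04; balance after payment £568.19.
Month 3: interest £3.93; balance after payment £552.12.
Month 4: interest £3.82; balance after payment £535.94.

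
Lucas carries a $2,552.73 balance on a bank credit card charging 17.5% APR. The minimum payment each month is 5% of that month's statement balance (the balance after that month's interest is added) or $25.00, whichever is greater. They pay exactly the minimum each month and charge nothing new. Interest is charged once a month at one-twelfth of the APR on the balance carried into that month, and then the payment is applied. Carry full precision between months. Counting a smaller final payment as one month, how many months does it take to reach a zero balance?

Monthly rate r = 17.5%/12 = 1.45833% = 0.0145833.
While 5% of the post-interest balance exceeds $25.00, each month B ← (B·(1+r))·(1 − 0.05), i.e. B shrinks by the factor (1+r)·0.95 = 0.96385.
This holds for months 1–45. Entering month 46 the balance is $486.98; 5% of the post-interest balance is now below $25.00, so the flat $25.00 minimum applies from here.
From month 46 a fixed $25.00 at rate r clears $486.98 in 24 more payments. Total: 45 + 24 = 69 months.

69 months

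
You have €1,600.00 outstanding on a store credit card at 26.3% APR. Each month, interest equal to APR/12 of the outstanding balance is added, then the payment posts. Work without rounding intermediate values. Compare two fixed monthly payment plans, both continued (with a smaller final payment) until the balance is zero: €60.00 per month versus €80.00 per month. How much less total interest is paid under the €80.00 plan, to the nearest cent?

Monthly rate r = 26.3%/12 = 2.19167% = 0.0219167.
At €60.00/mo: n = ⌈−ln(1 − rB₀/P)/ln(1+r)⌉ = 41 payments (last €30.44); total interest = total paid − €1,600.00 = €830.44.
At €80.00/mo: 27 payments (last €48.80); total interest €528.80.
Interest saved = €830.44 − €528.80 = €301.64.

€301.64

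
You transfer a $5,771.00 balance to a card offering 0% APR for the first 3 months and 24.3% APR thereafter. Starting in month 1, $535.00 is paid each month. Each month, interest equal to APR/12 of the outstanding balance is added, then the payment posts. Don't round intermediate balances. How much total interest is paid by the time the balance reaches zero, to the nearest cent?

$414.73

Promo months 1–3 at r₀ = 0%/12 = 0; months 4+ at r₁ = 24.3%/12 = 0.02025.
After month 3 (no interest yet): B = $5,771.00 − 3·$535.00 = $4,166.00.
Then at r₁ with $535.00/mo: n₂ = −ln(1 − r₁·B/P)/ln(1+r₁) ≈ 8.56 → 9 more payments.
Total paid = 11·$535.00 + $300.73 = $6,185.73; interest = $6,185.73 − $5,771.00 = $414.73.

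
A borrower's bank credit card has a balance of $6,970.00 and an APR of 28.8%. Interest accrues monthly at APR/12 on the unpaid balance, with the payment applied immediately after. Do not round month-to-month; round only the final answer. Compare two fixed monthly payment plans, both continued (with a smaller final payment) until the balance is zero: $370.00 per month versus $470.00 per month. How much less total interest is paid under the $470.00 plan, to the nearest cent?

Monthly rate r = 28.8%/12 = 2.4% = 0.024.
At $370.00/mo: n = ⌈−ln(1 − rB₀/P)/ln(1+r)⌉ = 26 payments (last $137.75); total interest = total paid − $6,970.00 = $2,417.75.
At $470.00/mo: 19 payments (last $259.54); total interest $1,749.54.
Interest saved = $2,417.75 − $1,749.54 = $668.21.

$668.21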